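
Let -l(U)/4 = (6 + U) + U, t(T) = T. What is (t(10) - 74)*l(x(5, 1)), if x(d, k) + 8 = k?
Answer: -2048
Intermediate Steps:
x(d, k) = -8 + k
l(U) = -24 - 8*U (l(U) = -4*((6 + U) + U) = -4*(6 + 2*U) = -24 - 8*U)
(t(10) - 74)*l(x(5, 1)) = (10 - 74)*(-24 - 8*(-8 + 1)) = -64*(-24 - 8*(-7)) = -64*(-24 + 56) = -64*32 = -2048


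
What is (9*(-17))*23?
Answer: -3519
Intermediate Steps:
(9*(-17))*23 = -153*23 = -3519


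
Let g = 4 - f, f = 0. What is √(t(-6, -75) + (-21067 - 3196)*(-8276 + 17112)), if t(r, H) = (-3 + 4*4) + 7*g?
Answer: I*√214387827 ≈ 14642.0*I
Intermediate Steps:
g = 4 (g = 4 - 1*0 = 4 + 0 = 4)
t(r, H) = 41 (t(r, H) = (-3 + 4*4) + 7*4 = (-3 + 16) + 28 = 13 + 28 = 41)
√(t(-6, -75) + (-21067 - 3196)*(-8276 + 17112)) = √(41 + (-21067 - 3196)*(-8276 + 17112)) = √(41 - 24263*8836) = √(41 - 214387868) = √(-214387827) = I*√214387827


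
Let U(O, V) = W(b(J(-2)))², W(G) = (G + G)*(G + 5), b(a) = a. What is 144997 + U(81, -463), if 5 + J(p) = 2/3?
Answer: 11747461/81 ≈ 1.4503e+5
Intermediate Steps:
J(p) = -13/3 (J(p) = -5 + 2/3 = -5 + 2*(⅓) = -5 + ⅔ = -13/3)
W(G) = 2*G*(5 + G) (W(G) = (2*G)*(5 + G) = 2*G*(5 + G))
U(O, V) = 2704/81 (U(O, V) = (2*(-13/3)*(5 - 13/3))² = (2*(-13/3)*(⅔))² = (-52/9)² = 2704/81)
144997 + U(81, -463) = 144997 + 2704/81 = 11747461/81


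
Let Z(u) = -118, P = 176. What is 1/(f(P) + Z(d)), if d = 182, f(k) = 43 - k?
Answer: -1/251 ≈ -0.0039841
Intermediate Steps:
1/(f(P) + Z(d)) = 1/((43 - 1*176) - 118) = 1/((43 - 176) - 118) = 1/(-133 - 118) = 1/(-251) = -1/251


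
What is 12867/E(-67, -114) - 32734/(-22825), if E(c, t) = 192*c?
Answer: 42466967/97873600 ≈ 0.43390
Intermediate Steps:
12867/E(-67, -114) - 32734/(-22825) = 12867/((192*(-67))) - 32734/(-22825) = 12867/(-12864) - 32734*(-1/22825) = 12867*(-1/12864) + 32734/22825 = -4289/4288 + 32734/22825 = 42466967/97873600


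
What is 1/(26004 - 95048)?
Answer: -1/69044 ≈ -1.4484e-5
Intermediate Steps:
1/(26004 - 95048) = 1/(-69044) = -1/69044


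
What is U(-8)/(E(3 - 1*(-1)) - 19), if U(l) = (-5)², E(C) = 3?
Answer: -25/16 ≈ -1.5625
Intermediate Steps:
U(l) = 25
U(-8)/(E(3 - 1*(-1)) - 19) = 25/(3 - 19) = 25/(-16) = -1/16*25 = -25/16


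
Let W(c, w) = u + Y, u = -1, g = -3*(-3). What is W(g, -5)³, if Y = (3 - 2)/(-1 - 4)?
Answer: -216/125 ≈ -1.7280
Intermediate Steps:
g = 9
Y = -⅕ (Y = 1/(-5) = 1*(-⅕) = -⅕ ≈ -0.20000)
W(c, w) = -6/5 (W(c, w) = -1 - ⅕ = -6/5)
W(g, -5)³ = (-6/5)³ = -216/125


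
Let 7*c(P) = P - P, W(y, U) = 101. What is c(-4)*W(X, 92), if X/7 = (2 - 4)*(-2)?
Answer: 0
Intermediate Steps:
X = 28 (X = 7*((2 - 4)*(-2)) = 7*(-2*(-2)) = 7*4 = 28)
c(P) = 0 (c(P) = (P - P)/7 = (1/7)*0 = 0)
c(-4)*W(X, 92) = 0*101 = 0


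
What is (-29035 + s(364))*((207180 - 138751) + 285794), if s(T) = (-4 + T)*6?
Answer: -9519743125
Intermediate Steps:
s(T) = -24 + 6*T
(-29035 + s(364))*((207180 - 138751) + 285794) = (-29035 + (-24 + 6*364))*((207180 - 138751) + 285794) = (-29035 + (-24 + 2184))*(68429 + 285794) = (-29035 + 2160)*354223 = -26875*354223 = -9519743125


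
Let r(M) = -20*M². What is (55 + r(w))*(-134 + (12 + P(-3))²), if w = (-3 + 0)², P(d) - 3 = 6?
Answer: -480455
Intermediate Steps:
P(d) = 9 (P(d) = 3 + 6 = 9)
w = 9 (w = (-3)² = 9)
(55 + r(w))*(-134 + (12 + P(-3))²) = (55 - 20*9²)*(-134 + (12 + 9)²) = (55 - 20*81)*(-134 + 21²) = (55 - 1620)*(-134 + 441) = -1565*307 = -480455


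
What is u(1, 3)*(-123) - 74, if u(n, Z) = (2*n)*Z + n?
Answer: -935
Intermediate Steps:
u(n, Z) = n + 2*Z*n (u(n, Z) = 2*Z*n + n = n + 2*Z*n)
u(1, 3)*(-123) - 74 = (1*(1 + 2*3))*(-123) - 74 = (1*(1 + 6))*(-123) - 74 = (1*7)*(-123) - 74 = 7*(-123) - 74 = -861 - 74 = -935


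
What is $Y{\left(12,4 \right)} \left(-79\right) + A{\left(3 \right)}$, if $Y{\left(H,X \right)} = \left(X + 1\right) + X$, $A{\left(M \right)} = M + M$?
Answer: $-705$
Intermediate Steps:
$A{\left(M \right)} = 2 M$
$Y{\left(H,X \right)} = 1 + 2 X$ ($Y{\left(H,X \right)} = \left(1 + X\right) + X = 1 + 2 X$)
$Y{\left(12,4 \right)} \left(-79\right) + A{\left(3 \right)} = \left(1 + 2 \cdot 4\right) \left(-79\right) + 2 \cdot 3 = \left(1 + 8\right) \left(-79\right) + 6 = 9 \left(-79\right) + 6 = -711 + 6 = -705$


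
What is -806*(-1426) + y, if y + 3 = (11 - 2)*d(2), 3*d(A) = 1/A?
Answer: 2298709/2 ≈ 1.1494e+6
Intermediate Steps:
d(A) = 1/(3*A)
y = -3/2 (y = -3 + (11 - 2)*((⅓)/2) = -3 + 9*((⅓)*(½)) = -3 + 9*(⅙) = -3 + 3/2 = -3/2 ≈ -1.5000)
-806*(-1426) + y = -806*(-1426) - 3/2 = 1149356 - 3/2 = 2298709/2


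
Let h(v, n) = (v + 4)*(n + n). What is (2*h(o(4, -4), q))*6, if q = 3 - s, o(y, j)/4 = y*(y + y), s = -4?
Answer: 22176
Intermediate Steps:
o(y, j) = 8*y**2 (o(y, j) = 4*(y*(y + y)) = 4*(y*(2*y)) = 4*(2*y**2) = 8*y**2)
q = 7 (q = 3 - 1*(-4) = 3 + 4 = 7)
h(v, n) = 2*n*(4 + v) (h(v, n) = (4 + v)*(2*n) = 2*n*(4 + v))
(2*h(o(4, -4), q))*6 = (2*(2*7*(4 + 8*4**2)))*6 = (2*(2*7*(4 + 8*16)))*6 = (2*(2*7*(4 + 128)))*6 = (2*(2*7*132))*6 = (2*1848)*6 = 3696*6 = 22176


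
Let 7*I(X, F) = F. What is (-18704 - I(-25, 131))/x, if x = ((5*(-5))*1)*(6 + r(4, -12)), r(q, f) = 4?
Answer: 131059/1750 ≈ 74.891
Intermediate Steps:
I(X, F) = F/7
x = -250 (x = ((5*(-5))*1)*(6 + 4) = -25*1*10 = -25*10 = -250)
(-18704 - I(-25, 131))/x = (-18704 - 131/7)/(-250) = (-18704 - 1*131/7)*(-1/250) = (-18704 - 131/7)*(-1/250) = -131059/7*(-1/250) = 131059/1750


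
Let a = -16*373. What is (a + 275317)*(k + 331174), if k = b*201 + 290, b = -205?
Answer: 78180971391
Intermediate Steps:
k = -40915 (k = -205*201 + 290 = -41205 + 290 = -40915)
a = -5968
(a + 275317)*(k + 331174) = (-5968 + 275317)*(-40915 + 331174) = 269349*290259 = 78180971391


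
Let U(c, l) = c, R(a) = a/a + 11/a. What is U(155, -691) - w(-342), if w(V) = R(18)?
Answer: 2761/18 ≈ 153.39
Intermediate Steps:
R(a) = 1 + 11/a
w(V) = 29/18 (w(V) = (11 + 18)/18 = (1/18)*29 = 29/18)
U(155, -691) - w(-342) = 155 - 1*29/18 = 155 - 29/18 = 2761/18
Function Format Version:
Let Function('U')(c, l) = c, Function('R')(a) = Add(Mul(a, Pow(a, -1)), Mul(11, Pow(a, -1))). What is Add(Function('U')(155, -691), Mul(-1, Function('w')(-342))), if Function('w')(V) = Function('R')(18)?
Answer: Rational(2761, 18) ≈ 153.39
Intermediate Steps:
Function('R')(a) = Add(1, Mul(11, Pow(a, -1)))
Function('w')(V) = Rational(29, 18) (Function('w')(V) = Mul(Pow(18, -1), Add(11, 18)) = Mul(Rational(1, 18), 29) = Rational(29, 18))
Add(Function('U')(155, -691), Mul(-1, Function('w')(-342))) = Add(155, Mul(-1, Rational(29, 18))) = Add(155, Rational(-29, 18)) = Rational(2761, 18)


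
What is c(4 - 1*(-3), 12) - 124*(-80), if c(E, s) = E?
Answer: 9927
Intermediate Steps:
c(4 - 1*(-3), 12) - 124*(-80) = (4 - 1*(-3)) - 124*(-80) = (4 + 3) + 9920 = 7 + 9920 = 9927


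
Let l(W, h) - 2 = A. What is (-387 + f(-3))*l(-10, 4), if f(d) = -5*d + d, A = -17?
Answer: 5625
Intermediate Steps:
l(W, h) = -15 (l(W, h) = 2 - 17 = -15)
f(d) = -4*d
(-387 + f(-3))*l(-10, 4) = (-387 - 4*(-3))*(-15) = (-387 + 12)*(-15) = -375*(-15) = 5625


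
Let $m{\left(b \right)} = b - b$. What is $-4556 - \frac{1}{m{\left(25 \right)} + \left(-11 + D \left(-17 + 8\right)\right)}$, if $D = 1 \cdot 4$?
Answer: $- \frac{214131}{47} \approx -4556.0$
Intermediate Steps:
$D = 4$
$m{\left(b \right)} = 0$
$-4556 - \frac{1}{m{\left(25 \right)} + \left(-11 + D \left(-17 + 8\right)\right)} = -4556 - \frac{1}{0 + \left(-11 + 4 \left(-17 + 8\right)\right)} = -4556 - \frac{1}{0 + \left(-11 + 4 \left(-9\right)\right)} = -4556 - \frac{1}{0 - 47} = -4556 - \frac{1}{-47} = -4556 - - \frac{1}{47} = -4556 + \frac{1}{47} = - \frac{214131}{47}$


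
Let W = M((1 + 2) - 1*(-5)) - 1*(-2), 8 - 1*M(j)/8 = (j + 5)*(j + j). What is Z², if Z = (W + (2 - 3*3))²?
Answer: 6635904800625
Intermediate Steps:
M(j) = 64 - 16*j*(5 + j) (M(j) = 64 - 8*(j + 5)*(j + j) = 64 - 8*(5 + j)*2*j = 64 - 16*j*(5 + j))
W = -1598 (W = (64 - 80*((1 + 2) - 1*(-5)) - 16*((1 + 2) - 1*(-5))²) - 1*(-2) = (64 - 80*(3 + 5) - 16*(3 + 5)²) + 2 = (64 - 80*8 - 16*8²) + 2 = (64 - 640 - 16*64) + 2 = (64 - 640 - 1024) + 2 = -1600 + 2 = -1598)
Z = 2576025 (Z = (-1598 + (2 - 3*3))² = (-1598 + (2 - 9))² = (-1598 - 7)² = (-1605)² = 2576025)
Z² = 2576025² = 6635904800625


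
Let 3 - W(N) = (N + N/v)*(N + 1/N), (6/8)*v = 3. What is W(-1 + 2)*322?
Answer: 161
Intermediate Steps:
v = 4 (v = (4/3)*3 = 4)
W(N) = 3 - 5*N*(N + 1/N)/4 (W(N) = 3 - (N + N/4)*(N + 1/N) = 3 - 5*N/4*(N + 1/N) = 3 - 5*N*(N + 1/N)/4)
W(-1 + 2)*322 = (7/4 - 5*(-1 + 2)²/4)*322 = (7/4 - 5/4*1²)*322 = (7/4 - 5/4*1)*322 = (7/4 - 5/4)*322 = (½)*322 = 161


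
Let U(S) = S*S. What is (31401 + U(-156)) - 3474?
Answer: 52263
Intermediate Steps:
U(S) = S**2
(31401 + U(-156)) - 3474 = (31401 + (-156)**2) - 3474 = (31401 + 24336) - 3474 = 55737 - 3474 = 52263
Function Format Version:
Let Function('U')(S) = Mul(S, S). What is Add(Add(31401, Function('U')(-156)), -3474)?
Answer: 52263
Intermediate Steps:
Function('U')(S) = Pow(S, 2)
Add(Add(31401, Function('U')(-156)), -3474) = Add(Add(31401, Pow(-156, 2)), -3474) = Add(Add(31401, 24336), -3474) = Add(55737, -3474) = 52263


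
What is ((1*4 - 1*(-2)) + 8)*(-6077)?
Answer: -85078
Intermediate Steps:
((1*4 - 1*(-2)) + 8)*(-6077) = ((4 + 2) + 8)*(-6077) = (6 + 8)*(-6077) = 14*(-6077) = -85078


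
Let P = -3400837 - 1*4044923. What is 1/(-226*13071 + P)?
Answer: -1/10399806 ≈ -9.6156e-8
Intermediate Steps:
P = -7445760 (P = -3400837 - 4044923 = -7445760)
1/(-226*13071 + P) = 1/(-226*13071 - 7445760) = 1/(-2954046 - 7445760) = 1/(-10399806) = -1/10399806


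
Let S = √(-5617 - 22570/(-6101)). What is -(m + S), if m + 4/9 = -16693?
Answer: 150241/9 - I*√208939403447/6101 ≈ 16693.0 - 74.922*I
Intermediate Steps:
m = -150241/9 (m = -4/9 - 16693 = -150241/9 ≈ -16693.)
S = I*√208939403447/6101 (S = √(-5617 - 22570*(-1/6101)) = √(-5617 + 22570/6101) = √(-34246747/6101) = I*√208939403447/6101 ≈ 74.922*I)
-(m + S) = -(-150241/9 + I*√208939403447/6101) = 150241/9 - I*√208939403447/6101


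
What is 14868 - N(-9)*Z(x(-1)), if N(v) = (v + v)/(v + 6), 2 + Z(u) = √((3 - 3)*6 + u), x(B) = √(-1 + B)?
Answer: 14880 - 6*2^(¼)*√I ≈ 14875.0 - 5.0454*I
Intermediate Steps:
Z(u) = -2 + √u (Z(u) = -2 + √((3 - 3)*6 + u) = -2 + √(0*6 + u) = -2 + √(0 + u) = -2 + √u)
N(v) = 2*v/(6 + v) (N(v) = (2*v)/(6 + v) = 2*v/(6 + v))
14868 - N(-9)*Z(x(-1)) = 14868 - 2*(-9)/(6 - 9)*(-2 + √(√(-1 - 1))) = 14868 - 2*(-9)/(-3)*(-2 + √(√(-2))) = 14868 - 2*(-9)*(-⅓)*(-2 + √(I*√2)) = 14868 - 6*(-2 + 2^(¼)*√I) = 14868 - (-12 + 6*2^(¼)*√I) = 14868 + (12 - 6*2^(¼)*√I) = 14880 - 6*2^(¼)*√I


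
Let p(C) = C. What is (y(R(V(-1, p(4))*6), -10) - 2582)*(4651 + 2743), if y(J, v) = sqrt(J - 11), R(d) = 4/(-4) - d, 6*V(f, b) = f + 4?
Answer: -19091308 + 7394*I*sqrt(15) ≈ -1.9091e+7 + 28637.0*I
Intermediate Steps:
V(f, b) = 2/3 + f/6 (V(f, b) = (f + 4)/6 = (4 + f)/6 = 2/3 + f/6)
R(d) = -1 - d (R(d) = 4*(-1/4) - d = -1 - d)
y(J, v) = sqrt(-11 + J)
(y(R(V(-1, p(4))*6), -10) - 2582)*(4651 + 2743) = (sqrt(-11 + (-1 - (2/3 + (1/6)*(-1))*6)) - 2582)*(4651 + 2743) = (sqrt(-11 + (-1 - (2/3 - 1/6)*6)) - 2582)*7394 = (sqrt(-11 + (-1 - 6/2)) - 2582)*7394 = (sqrt(-11 + (-1 - 1*3)) - 2582)*7394 = (sqrt(-11 + (-1 - 3)) - 2582)*7394 = (sqrt(-11 - 4) - 2582)*7394 = (sqrt(-15) - 2582)*7394 = (I*sqrt(15) - 2582)*7394 = (-2582 + I*sqrt(15))*7394 = -19091308 + 7394*I*sqrt(15)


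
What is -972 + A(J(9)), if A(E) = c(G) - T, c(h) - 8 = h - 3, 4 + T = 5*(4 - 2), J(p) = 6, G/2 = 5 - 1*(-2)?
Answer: -959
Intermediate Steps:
G = 14 (G = 2*(5 - 1*(-2)) = 2*(5 + 2) = 2*7 = 14)
T = 6 (T = -4 + 5*(4 - 2) = -4 + 5*2 = -4 + 10 = 6)
c(h) = 5 + h (c(h) = 8 + (h - 3) = 8 + (-3 + h) = 5 + h)
A(E) = 13 (A(E) = (5 + 14) - 1*6 = 19 - 6 = 13)
-972 + A(J(9)) = -972 + 13 = -959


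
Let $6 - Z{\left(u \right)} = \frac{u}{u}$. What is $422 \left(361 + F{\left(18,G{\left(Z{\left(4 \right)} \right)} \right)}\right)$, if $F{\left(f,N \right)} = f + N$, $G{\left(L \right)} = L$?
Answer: $162048$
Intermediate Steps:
$Z{\left(u \right)} = 5$ ($Z{\left(u \right)} = 6 - \frac{u}{u} = 6 - 1 = 5$)
$F{\left(f,N \right)} = N + f$
$422 \left(361 + F{\left(18,G{\left(Z{\left(4 \right)} \right)} \right)}\right) = 422 \left(361 + \left(5 + 18\right)\right) = 422 \left(361 + 23\right) = 422 \cdot 384 = 162048$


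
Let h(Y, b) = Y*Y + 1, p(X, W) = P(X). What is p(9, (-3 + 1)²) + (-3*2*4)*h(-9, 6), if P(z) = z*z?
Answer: -1887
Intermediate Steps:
P(z) = z²
p(X, W) = X²
h(Y, b) = 1 + Y² (h(Y, b) = Y² + 1 = 1 + Y²)
p(9, (-3 + 1)²) + (-3*2*4)*h(-9, 6) = 9² + (-3*2*4)*(1 + (-9)²) = 81 + (-6*4)*(1 + 81) = 81 - 24*82 = 81 - 1968 = -1887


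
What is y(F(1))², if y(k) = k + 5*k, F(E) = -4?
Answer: 576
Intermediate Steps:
y(k) = 6*k
y(F(1))² = (6*(-4))² = (-24)² = 576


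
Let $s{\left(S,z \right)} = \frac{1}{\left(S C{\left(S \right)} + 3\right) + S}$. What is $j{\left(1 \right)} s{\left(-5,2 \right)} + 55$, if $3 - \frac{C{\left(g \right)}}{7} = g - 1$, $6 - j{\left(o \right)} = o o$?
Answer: $\frac{17430}{317} \approx 54.984$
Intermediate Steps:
$j{\left(o \right)} = 6 - o^{2}$ ($j{\left(o \right)} = 6 - o o = 6 - o^{2}$)
$C{\left(g \right)} = 28 - 7 g$ ($C{\left(g \right)} = 21 - 7 \left(g - 1\right) = 21 - 7 \left(-1 + g\right) = 21 - \left(-7 + 7 g\right) = 28 - 7 g$)
$s{\left(S,z \right)} = \frac{1}{3 + S + S \left(28 - 7 S\right)}$ ($s{\left(S,z \right)} = \frac{1}{\left(S \left(28 - 7 S\right) + 3\right) + S} = \frac{1}{\left(3 + S \left(28 - 7 S\right)\right) + S} = \frac{1}{3 + S + S \left(28 - 7 S\right)}$)
$j{\left(1 \right)} s{\left(-5,2 \right)} + 55 = \frac{6 - 1^{2}}{3 - 5 - - 35 \left(-4 - 5\right)} + 55 = \frac{6 - 1}{3 - 5 - \left(-35\right) \left(-9\right)} + 55 = \frac{6 - 1}{3 - 5 - 315} + 55 = \frac{5}{-317} + 55 = 5 \left(- \frac{1}{317}\right) + 55 = - \frac{5}{317} + 55 = \frac{17430}{317}$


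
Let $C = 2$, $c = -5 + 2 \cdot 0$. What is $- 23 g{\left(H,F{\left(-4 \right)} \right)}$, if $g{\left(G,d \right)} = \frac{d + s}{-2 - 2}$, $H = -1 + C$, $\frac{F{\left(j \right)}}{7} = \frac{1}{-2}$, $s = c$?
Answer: $- \frac{391}{8} \approx -48.875$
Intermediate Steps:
$c = -5$ ($c = -5 + 0 = -5$)
$s = -5$
$F{\left(j \right)} = - \frac{7}{2}$ ($F{\left(j \right)} = \frac{7}{-2} = 7 \left(- \frac{1}{2}\right) = - \frac{7}{2}$)
$H = 1$ ($H = -1 + 2 = 1$)
$g{\left(G,d \right)} = \frac{5}{4} - \frac{d}{4}$ ($g{\left(G,d \right)} = \frac{d - 5}{-2 - 2} = \frac{-5 + d}{-4} = \left(-5 + d\right) \left(- \frac{1}{4}\right) = \frac{5}{4} - \frac{d}{4}$)
$- 23 g{\left(H,F{\left(-4 \right)} \right)} = - 23 \left(\frac{5}{4} - - \frac{7}{8}\right) = - 23 \left(\frac{5}{4} + \frac{7}{8}\right) = \left(-23\right) \frac{17}{8} = - \frac{391}{8}$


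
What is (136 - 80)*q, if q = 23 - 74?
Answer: -2856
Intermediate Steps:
q = -51
(136 - 80)*q = (136 - 80)*(-51) = 56*(-51) = -2856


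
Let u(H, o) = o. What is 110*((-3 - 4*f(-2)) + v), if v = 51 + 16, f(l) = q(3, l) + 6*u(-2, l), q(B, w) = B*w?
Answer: 14960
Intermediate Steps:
f(l) = 9*l (f(l) = 3*l + 6*l = 9*l)
v = 67
110*((-3 - 4*f(-2)) + v) = 110*((-3 - 36*(-2)) + 67) = 110*((-3 - 4*(-18)) + 67) = 110*((-3 + 72) + 67) = 110*(69 + 67) = 110*136 = 14960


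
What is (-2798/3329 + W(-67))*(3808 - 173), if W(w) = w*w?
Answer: 54310836705/3329 ≈ 1.6314e+7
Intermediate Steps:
W(w) = w**2
(-2798/3329 + W(-67))*(3808 - 173) = (-2798/3329 + (-67)**2)*(3808 - 173) = (-2798*1/3329 + 4489)*3635 = (-2798/3329 + 4489)*3635 = (14941083/3329)*3635 = 54310836705/3329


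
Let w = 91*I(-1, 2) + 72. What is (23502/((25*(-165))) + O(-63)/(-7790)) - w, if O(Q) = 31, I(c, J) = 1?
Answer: -361400647/2142250 ≈ -168.70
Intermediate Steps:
w = 163 (w = 91*1 + 72 = 91 + 72 = 163)
(23502/((25*(-165))) + O(-63)/(-7790)) - w = (23502/((25*(-165))) + 31/(-7790)) - 1*163 = (23502/(-4125) + 31*(-1/7790)) - 163 = (23502*(-1/4125) - 31/7790) - 163 = (-7834/1375 - 31/7790) - 163 = -12213897/2142250 - 163 = -361400647/2142250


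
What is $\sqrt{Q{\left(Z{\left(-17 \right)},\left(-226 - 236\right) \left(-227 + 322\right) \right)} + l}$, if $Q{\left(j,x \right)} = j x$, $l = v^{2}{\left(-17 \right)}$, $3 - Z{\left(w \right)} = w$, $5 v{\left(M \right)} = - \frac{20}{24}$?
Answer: $\frac{i \sqrt{31600799}}{6} \approx 936.91 i$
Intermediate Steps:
$v{\left(M \right)} = - \frac{1}{6}$ ($v{\left(M \right)} = \frac{\left(-20\right) \frac{1}{24}}{5} = \frac{1}{5} \left(- \frac{5}{6}\right) = - \frac{1}{6}$)
$Z{\left(w \right)} = 3 - w$
$l = \frac{1}{36}$ ($l = \left(- \frac{1}{6}\right)^{2} = \frac{1}{36} \approx 0.027778$)
$\sqrt{Q{\left(Z{\left(-17 \right)},\left(-226 - 236\right) \left(-227 + 322\right) \right)} + l} = \sqrt{\left(3 - -17\right) \left(-226 - 236\right) \left(-227 + 322\right) + \frac{1}{36}} = \sqrt{\left(3 + 17\right) \left(\left(-462\right) 95\right) + \frac{1}{36}} = \sqrt{20 \left(-43890\right) + \frac{1}{36}} = \sqrt{-877800 + \frac{1}{36}} = \sqrt{- \frac{31600799}{36}} = \frac{i \sqrt{31600799}}{6}$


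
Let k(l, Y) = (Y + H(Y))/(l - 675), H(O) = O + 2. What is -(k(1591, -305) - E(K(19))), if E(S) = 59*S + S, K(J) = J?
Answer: 261212/229 ≈ 1140.7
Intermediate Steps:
H(O) = 2 + O
E(S) = 60*S
k(l, Y) = (2 + 2*Y)/(-675 + l) (k(l, Y) = (Y + (2 + Y))/(l - 675) = (2 + 2*Y)/(-675 + l))
-(k(1591, -305) - E(K(19))) = -(2*(1 - 305)/(-675 + 1591) - 60*19) = -(2*(-304)/916 - 1*1140) = -(2*(1/916)*(-304) - 1140) = -(-152/229 - 1140) = -1*(-261212/229) = 261212/229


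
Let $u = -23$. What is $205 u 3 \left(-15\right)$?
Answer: $212175$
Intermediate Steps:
$205 u 3 \left(-15\right) = 205 \left(-23\right) 3 \left(-15\right) = \left(-4715\right) \left(-45\right) = 212175$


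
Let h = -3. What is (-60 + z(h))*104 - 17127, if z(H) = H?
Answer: -23679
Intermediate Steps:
(-60 + z(h))*104 - 17127 = (-60 - 3)*104 - 17127 = -63*104 - 17127 = -6552 - 17127 = -23679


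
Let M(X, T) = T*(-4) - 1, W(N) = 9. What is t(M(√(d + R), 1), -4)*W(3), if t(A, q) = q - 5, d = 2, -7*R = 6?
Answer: -81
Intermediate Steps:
R = -6/7 (R = -⅐*6 = -6/7 ≈ -0.85714)
M(X, T) = -1 - 4*T (M(X, T) = -4*T - 1 = -1 - 4*T)
t(A, q) = -5 + q
t(M(√(d + R), 1), -4)*W(3) = (-5 - 4)*9 = -9*9 = -81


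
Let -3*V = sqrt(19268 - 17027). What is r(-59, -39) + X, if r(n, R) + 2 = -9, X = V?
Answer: -11 - sqrt(249) ≈ -26.780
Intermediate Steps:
V = -sqrt(249) (V = -sqrt(19268 - 17027)/3 = -sqrt(249) ≈ -15.780)
X = -sqrt(249) ≈ -15.780
r(n, R) = -11 (r(n, R) = -2 - 9 = -11)
r(-59, -39) + X = -11 - sqrt(249)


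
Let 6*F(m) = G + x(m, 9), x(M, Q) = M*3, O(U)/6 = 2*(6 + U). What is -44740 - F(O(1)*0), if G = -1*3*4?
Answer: -44738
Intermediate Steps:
O(U) = 72 + 12*U (O(U) = 6*(2*(6 + U)) = 6*(12 + 2*U) = 72 + 12*U)
x(M, Q) = 3*M
G = -12 (G = -3*4 = -12)
F(m) = -2 + m/2 (F(m) = (-12 + 3*m)/6 = -2 + m/2)
-44740 - F(O(1)*0) = -44740 - (-2 + ((72 + 12*1)*0)/2) = -44740 - (-2 + ((72 + 12)*0)/2) = -44740 - (-2 + (84*0)/2) = -44740 - (-2 + (½)*0) = -44740 - (-2 + 0) = -44740 - 1*(-2) = -44740 + 2 = -44738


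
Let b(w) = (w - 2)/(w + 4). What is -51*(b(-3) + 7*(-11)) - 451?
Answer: 3731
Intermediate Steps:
b(w) = (-2 + w)/(4 + w)
-51*(b(-3) + 7*(-11)) - 451 = -51*((-2 - 3)/(4 - 3) + 7*(-11)) - 451 = -51*(-5/1 - 77) - 451 = -51*(1*(-5) - 77) - 451 = -51*(-5 - 77) - 451 = -51*(-82) - 451 = 4182 - 451 = 3731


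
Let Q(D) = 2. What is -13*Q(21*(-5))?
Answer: -26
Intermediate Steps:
-13*Q(21*(-5)) = -13*2 = -26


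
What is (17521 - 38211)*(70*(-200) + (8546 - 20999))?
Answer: 547312570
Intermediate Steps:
(17521 - 38211)*(70*(-200) + (8546 - 20999)) = -20690*(-14000 - 12453) = -20690*(-26453) = 547312570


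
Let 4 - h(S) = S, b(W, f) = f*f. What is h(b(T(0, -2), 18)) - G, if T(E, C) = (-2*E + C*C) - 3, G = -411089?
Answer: 410769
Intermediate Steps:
T(E, C) = -3 + C² - 2*E (T(E, C) = (-2*E + C²) - 3 = (C² - 2*E) - 3 = -3 + C² - 2*E)
b(W, f) = f²
h(S) = 4 - S
h(b(T(0, -2), 18)) - G = (4 - 1*18²) - 1*(-411089) = (4 - 1*324) + 411089 = (4 - 324) + 411089 = -320 + 411089 = 410769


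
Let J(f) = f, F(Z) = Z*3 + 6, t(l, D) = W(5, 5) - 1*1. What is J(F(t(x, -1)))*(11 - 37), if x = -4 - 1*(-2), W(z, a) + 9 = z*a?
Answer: -1326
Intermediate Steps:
W(z, a) = -9 + a*z (W(z, a) = -9 + z*a = -9 + a*z)
x = -2 (x = -4 + 2 = -2)
t(l, D) = 15 (t(l, D) = (-9 + 5*5) - 1*1 = (-9 + 25) - 1 = 16 - 1 = 15)
F(Z) = 6 + 3*Z (F(Z) = 3*Z + 6 = 6 + 3*Z)
J(F(t(x, -1)))*(11 - 37) = (6 + 3*15)*(11 - 37) = (6 + 45)*(-26) = 51*(-26) = -1326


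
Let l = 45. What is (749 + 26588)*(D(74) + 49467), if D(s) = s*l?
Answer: 1443311589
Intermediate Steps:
D(s) = 45*s (D(s) = s*45 = 45*s)
(749 + 26588)*(D(74) + 49467) = (749 + 26588)*(45*74 + 49467) = 27337*(3330 + 49467) = 27337*52797 = 1443311589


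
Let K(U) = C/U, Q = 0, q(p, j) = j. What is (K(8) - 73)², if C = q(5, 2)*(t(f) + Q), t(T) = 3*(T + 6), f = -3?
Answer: 80089/16 ≈ 5005.6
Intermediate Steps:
t(T) = 18 + 3*T (t(T) = 3*(6 + T) = 18 + 3*T)
C = 18 (C = 2*((18 + 3*(-3)) + 0) = 2*((18 - 9) + 0) = 2*(9 + 0) = 2*9 = 18)
K(U) = 18/U
(K(8) - 73)² = (18/8 - 73)² = (18*(⅛) - 73)² = (9/4 - 73)² = (-283/4)² = 80089/16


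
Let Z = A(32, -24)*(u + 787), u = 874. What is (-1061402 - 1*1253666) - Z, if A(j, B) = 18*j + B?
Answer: -3231940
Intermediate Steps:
A(j, B) = B + 18*j
Z = 916872 (Z = (-24 + 18*32)*(874 + 787) = (-24 + 576)*1661 = 552*1661 = 916872)
(-1061402 - 1*1253666) - Z = (-1061402 - 1*1253666) - 1*916872 = (-1061402 - 1253666) - 916872 = -2315068 - 916872 = -3231940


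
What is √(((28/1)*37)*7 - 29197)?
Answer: I*√21945 ≈ 148.14*I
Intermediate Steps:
√(((28/1)*37)*7 - 29197) = √(((28*1)*37)*7 - 29197) = √((28*37)*7 - 29197) = √(1036*7 - 29197) = √(7252 - 29197) = √(-21945) = I*√21945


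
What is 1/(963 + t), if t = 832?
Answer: 1/1795 ≈ 0.00055710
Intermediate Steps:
1/(963 + t) = 1/(963 + 832) = 1/1795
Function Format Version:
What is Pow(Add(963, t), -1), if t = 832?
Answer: Rational(1, 1795) ≈ 0.00055710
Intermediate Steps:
Pow(Add(963, t), -1) = Pow(Add(963, 832), -1) = Pow(1795, -1) = Rational(1, 1795)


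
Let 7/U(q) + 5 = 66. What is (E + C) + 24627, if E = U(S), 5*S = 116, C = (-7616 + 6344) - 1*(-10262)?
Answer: 2050644/61 ≈ 33617.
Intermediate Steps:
C = 8990 (C = -1272 + 10262 = 8990)
S = 116/5 (S = (⅕)*116 = 116/5 ≈ 23.200)
U(q) = 7/61 (U(q) = 7/(-5 + 66) = 7/61)
E = 7/61 ≈ 0.11475
(E + C) + 24627 = (7/61 + 8990) + 24627 = 548397/61 + 24627 = 2050644/61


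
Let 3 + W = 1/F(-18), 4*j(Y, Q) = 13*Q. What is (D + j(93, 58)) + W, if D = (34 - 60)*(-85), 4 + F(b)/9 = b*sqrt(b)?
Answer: 15759994/6579 + 3*I*sqrt(2)/2924 ≈ 2395.5 + 0.001451*I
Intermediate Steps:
F(b) = -36 + 9*b**(3/2) (F(b) = -36 + 9*(b*sqrt(b)) = -36 + 9*b**(3/2))
j(Y, Q) = 13*Q/4 (j(Y, Q) = (13*Q)/4 = 13*Q/4)
W = -3 + 1/(-36 - 486*I*sqrt(2)) (W = -3 + 1/(-36 + 9*(-18)**(3/2)) = -3 + 1/(-36 + 9*(-54*I*sqrt(2))) = -3 + 1/(-36 - 486*I*sqrt(2)) ≈ -3.0001 + 0.001451*I)
D = 2210 (D = -26*(-85) = 2210)
(D + j(93, 58)) + W = (2210 + (13/4)*58) + (-1458*sqrt(2) + 109*I)/(18*(-2*I + 27*sqrt(2))) = (2210 + 377/2) + (-1458*sqrt(2) + 109*I)/(18*(-2*I + 27*sqrt(2))) = 4797/2 + (-1458*sqrt(2) + 109*I)/(18*(-2*I + 27*sqrt(2)))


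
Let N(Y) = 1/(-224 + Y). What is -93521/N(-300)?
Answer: 49005004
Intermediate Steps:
-93521/N(-300) = -93521/(1/(-224 - 300)) = -93521/(1/(-524)) = -93521/(-1/524) = -93521*(-524) = 49005004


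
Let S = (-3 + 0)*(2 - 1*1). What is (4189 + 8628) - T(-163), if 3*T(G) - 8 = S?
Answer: 38446/3 ≈ 12815.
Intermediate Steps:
S = -3 (S = -3*(2 - 1) = -3*1 = -3)
T(G) = 5/3 (T(G) = 8/3 + (⅓)*(-3) = 8/3 - 1 = 5/3)
(4189 + 8628) - T(-163) = (4189 + 8628) - 1*5/3 = 12817 - 5/3 = 38446/3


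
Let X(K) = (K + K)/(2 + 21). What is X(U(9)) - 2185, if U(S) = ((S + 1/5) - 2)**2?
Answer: -1253783/575 ≈ -2180.5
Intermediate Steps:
U(S) = (-9/5 + S)**2 (U(S) = ((S + 1/5) - 2)**2 = ((1/5 + S) - 2)**2 = (-9/5 + S)**2)
X(K) = 2*K/23 (X(K) = (2*K)/23 = (2*K)*(1/23) = 2*K/23)
X(U(9)) - 2185 = 2*((-9 + 5*9)**2/25)/23 - 2185 = 2*((-9 + 45)**2/25)/23 - 2185 = 2*((1/25)*36**2)/23 - 2185 = 2*((1/25)*1296)/23 - 2185 = (2/23)*(1296/25) - 2185 = 2592/575 - 2185 = -1253783/575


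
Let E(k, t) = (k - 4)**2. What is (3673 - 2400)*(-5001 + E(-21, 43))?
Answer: -5570648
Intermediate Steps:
E(k, t) = (-4 + k)**2
(3673 - 2400)*(-5001 + E(-21, 43)) = (3673 - 2400)*(-5001 + (-4 - 21)**2) = 1273*(-5001 + (-25)**2) = 1273*(-5001 + 625) = 1273*(-4376) = -5570648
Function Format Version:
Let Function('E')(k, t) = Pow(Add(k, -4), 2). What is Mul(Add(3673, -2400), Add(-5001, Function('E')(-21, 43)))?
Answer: -5570648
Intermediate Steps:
Function('E')(k, t) = Pow(Add(-4, k), 2)
Mul(Add(3673, -2400), Add(-5001, Function('E')(-21, 43))) = Mul(Add(3673, -2400), Add(-5001, Pow(Add(-4, -21), 2))) = Mul(1273, Add(-5001, Pow(-25, 2))) = Mul(1273, Add(-5001, 625)) = Mul(1273, -4376) = -5570648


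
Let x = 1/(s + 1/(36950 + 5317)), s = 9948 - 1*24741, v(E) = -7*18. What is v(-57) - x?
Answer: -78782179713/625255730 ≈ -126.00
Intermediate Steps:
v(E) = -126
s = -14793 (s = 9948 - 24741 = -14793)
x = -42267/625255730 (x = 1/(-14793 + 1/(36950 + 5317)) = 1/(-14793 + 1/42267) = 1/(-625255730/42267) = -42267/625255730 ≈ -6.7600e-5)
v(-57) - x = -126 - 1*(-42267/625255730) = -126 + 42267/625255730 = -78782179713/625255730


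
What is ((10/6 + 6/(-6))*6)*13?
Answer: 52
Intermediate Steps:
((10/6 + 6/(-6))*6)*13 = ((10*(⅙) + 6*(-⅙))*6)*13 = ((5/3 - 1)*6)*13 = ((⅔)*6)*13 = 4*13 = 52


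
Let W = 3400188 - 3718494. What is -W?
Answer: 318306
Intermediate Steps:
W = -318306
-W = -1*(-318306) = 318306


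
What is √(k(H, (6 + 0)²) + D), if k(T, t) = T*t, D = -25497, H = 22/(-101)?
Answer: 3*I*√28908321/101 ≈ 159.7*I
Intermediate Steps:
H = -22/101 (H = 22*(-1/101) = -22/101 ≈ -0.21782)
√(k(H, (6 + 0)²) + D) = √(-22*(6 + 0)²/101 - 25497) = √(-22/101*6² - 25497) = √(-22/101*36 - 25497) = √(-792/101 - 25497) = √(-2575989/101) = 3*I*√28908321/101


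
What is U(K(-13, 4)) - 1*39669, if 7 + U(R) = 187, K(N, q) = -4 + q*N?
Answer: -39489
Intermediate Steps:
K(N, q) = -4 + N*q
U(R) = 180 (U(R) = -7 + 187 = 180)
U(K(-13, 4)) - 1*39669 = 180 - 1*39669 = 180 - 39669 = -39489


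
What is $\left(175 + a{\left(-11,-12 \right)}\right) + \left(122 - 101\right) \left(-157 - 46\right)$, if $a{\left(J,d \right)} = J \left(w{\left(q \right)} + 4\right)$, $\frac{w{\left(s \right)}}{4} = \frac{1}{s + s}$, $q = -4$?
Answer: $- \frac{8253}{2} \approx -4126.5$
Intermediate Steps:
$w{\left(s \right)} = \frac{2}{s}$ ($w{\left(s \right)} = \frac{4}{s + s} = \frac{4}{2 s} = 4 \frac{1}{2 s} = \frac{2}{s}$)
$a{\left(J,d \right)} = \frac{7 J}{2}$ ($a{\left(J,d \right)} = J \left(\frac{2}{-4} + 4\right) = J \left(2 \left(- \frac{1}{4}\right) + 4\right) = J \left(- \frac{1}{2} + 4\right) = J \frac{7}{2} = \frac{7 J}{2}$)
$\left(175 + a{\left(-11,-12 \right)}\right) + \left(122 - 101\right) \left(-157 - 46\right) = \left(175 + \frac{7}{2} \left(-11\right)\right) + \left(122 - 101\right) \left(-157 - 46\right) = \left(175 - \frac{77}{2}\right) + \left(122 - 101\right) \left(-203\right) = \frac{273}{2} + 21 \left(-203\right) = \frac{273}{2} - 4263 = - \frac{8253}{2}$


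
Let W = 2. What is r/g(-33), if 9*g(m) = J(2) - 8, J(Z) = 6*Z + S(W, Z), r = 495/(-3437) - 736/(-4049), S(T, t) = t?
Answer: 1576131/27832826 ≈ 0.056628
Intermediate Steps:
r = 525377/13916413 (r = 495*(-1/3437) - 736*(-1/4049) = -495/3437 + 736/4049 = 525377/13916413 ≈ 0.037752)
J(Z) = 7*Z (J(Z) = 6*Z + Z = 7*Z)
g(m) = ⅔ (g(m) = (7*2 - 8)/9 = (14 - 8)/9 = (⅑)*6 = ⅔)
r/g(-33) = 525377/(13916413*(⅔)) = (525377/13916413)*(3/2) = 1576131/27832826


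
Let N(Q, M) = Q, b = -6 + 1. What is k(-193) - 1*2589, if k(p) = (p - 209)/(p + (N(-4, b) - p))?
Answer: -4977/2 ≈ -2488.5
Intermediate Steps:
b = -5
k(p) = 209/4 - p/4 (k(p) = (p - 209)/(p + (-4 - p)) = (-209 + p)/(-4) = (-209 + p)*(-¼) = 209/4 - p/4)
k(-193) - 1*2589 = (209/4 - ¼*(-193)) - 1*2589 = (209/4 + 193/4) - 2589 = 201/2 - 2589 = -4977/2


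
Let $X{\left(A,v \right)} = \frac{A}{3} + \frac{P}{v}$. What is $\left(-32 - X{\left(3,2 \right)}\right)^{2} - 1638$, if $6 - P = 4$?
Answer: $-482$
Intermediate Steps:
$P = 2$ ($P = 6 - 4 = 2$)
$X{\left(A,v \right)} = \frac{2}{v} + \frac{A}{3}$ ($X{\left(A,v \right)} = \frac{A}{3} + \frac{2}{v} = \frac{2}{v} + \frac{A}{3}$)
$\left(-32 - X{\left(3,2 \right)}\right)^{2} - 1638 = \left(-32 - \left(\frac{2}{2} + \frac{1}{3} \cdot 3\right)\right)^{2} - 1638 = \left(-32 - \left(2 \cdot \frac{1}{2} + 1\right)\right)^{2} - 1638 = \left(-32 - \left(1 + 1\right)\right)^{2} - 1638 = \left(-32 - 2\right)^{2} - 1638 = \left(-34\right)^{2} - 1638 = 1156 - 1638 = -482$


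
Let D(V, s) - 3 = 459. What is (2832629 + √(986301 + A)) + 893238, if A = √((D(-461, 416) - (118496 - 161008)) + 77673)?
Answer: 3725867 + √(986301 + √120647) ≈ 3.7269e+6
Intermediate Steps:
D(V, s) = 462 (D(V, s) = 3 + 459 = 462)
A = √120647 (A = √((462 - (118496 - 161008)) + 77673) = √((462 - 1*(-42512)) + 77673) = √((462 + 42512) + 77673) = √(42974 + 77673) = √120647 ≈ 347.34)
(2832629 + √(986301 + A)) + 893238 = (2832629 + √(986301 + √120647)) + 893238 = 3725867 + √(986301 + √120647)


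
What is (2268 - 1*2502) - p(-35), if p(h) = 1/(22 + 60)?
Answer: -19189/82 ≈ -234.01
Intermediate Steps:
p(h) = 1/82
(2268 - 1*2502) - p(-35) = (2268 - 1*2502) - 1*1/82 = (2268 - 2502) - 1/82 = -234 - 1/82 = -19189/82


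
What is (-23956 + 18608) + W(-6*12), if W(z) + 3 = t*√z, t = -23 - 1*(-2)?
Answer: -5351 - 126*I*√2 ≈ -5351.0 - 178.19*I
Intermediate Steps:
t = -21 (t = -23 + 2 = -21)
W(z) = -3 - 21*√z
(-23956 + 18608) + W(-6*12) = (-23956 + 18608) + (-3 - 21*6*I*√2) = -5348 + (-3 - 126*I*√2) = -5351 - 126*I*√2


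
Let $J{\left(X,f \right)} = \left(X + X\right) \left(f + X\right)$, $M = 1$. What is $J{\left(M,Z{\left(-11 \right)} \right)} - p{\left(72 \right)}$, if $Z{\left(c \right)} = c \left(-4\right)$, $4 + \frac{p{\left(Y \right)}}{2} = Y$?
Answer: $-46$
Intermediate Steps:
$p{\left(Y \right)} = -8 + 2 Y$
$Z{\left(c \right)} = - 4 c$
$J{\left(X,f \right)} = 2 X \left(X + f\right)$
$J{\left(M,Z{\left(-11 \right)} \right)} - p{\left(72 \right)} = 2 \cdot 1 \left(1 - -44\right) - \left(-8 + 2 \cdot 72\right) = 2 \cdot 1 \left(1 + 44\right) - \left(-8 + 144\right) = 2 \cdot 1 \cdot 45 - 136 = 90 - 136 = -46$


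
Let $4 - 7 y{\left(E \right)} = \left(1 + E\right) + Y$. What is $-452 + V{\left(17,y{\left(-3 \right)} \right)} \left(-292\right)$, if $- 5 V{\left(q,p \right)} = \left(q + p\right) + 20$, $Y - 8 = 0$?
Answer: $\frac{59224}{35} \approx 1692.1$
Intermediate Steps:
$Y = 8$ ($Y = 8 + 0 = 8$)
$y{\left(E \right)} = - \frac{5}{7} - \frac{E}{7}$ ($y{\left(E \right)} = \frac{4}{7} - \frac{\left(1 + E\right) + 8}{7} = \frac{4}{7} - \frac{9 + E}{7} = \frac{4}{7} - \left(\frac{9}{7} + \frac{E}{7}\right) = - \frac{5}{7} - \frac{E}{7}$)
$V{\left(q,p \right)} = -4 - \frac{p}{5} - \frac{q}{5}$ ($V{\left(q,p \right)} = - \frac{\left(q + p\right) + 20}{5} = - \frac{\left(p + q\right) + 20}{5} = - \frac{20 + p + q}{5} = -4 - \frac{p}{5} - \frac{q}{5}$)
$-452 + V{\left(17,y{\left(-3 \right)} \right)} \left(-292\right) = -452 + \left(-4 - \frac{- \frac{5}{7} - - \frac{3}{7}}{5} - \frac{17}{5}\right) \left(-292\right) = -452 + \left(-4 - \frac{- \frac{5}{7} + \frac{3}{7}}{5} - \frac{17}{5}\right) \left(-292\right) = -452 + \left(-4 - - \frac{2}{35} - \frac{17}{5}\right) \left(-292\right) = -452 + \left(-4 + \frac{2}{35} - \frac{17}{5}\right) \left(-292\right) = -452 - - \frac{75044}{35} = -452 + \frac{75044}{35} = \frac{59224}{35}$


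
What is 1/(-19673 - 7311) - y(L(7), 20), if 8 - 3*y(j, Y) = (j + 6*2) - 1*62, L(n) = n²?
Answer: -80953/26984 ≈ -3.0000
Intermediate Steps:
y(j, Y) = 58/3 - j/3 (y(j, Y) = 8/3 - ((j + 6*2) - 1*62)/3 = 8/3 - ((j + 12) - 62)/3 = 8/3 - ((12 + j) - 62)/3 = 8/3 - (-50 + j)/3 = 8/3 + (50/3 - j/3) = 58/3 - j/3)
1/(-19673 - 7311) - y(L(7), 20) = 1/(-19673 - 7311) - (58/3 - ⅓*7²) = 1/(-26984) - (58/3 - ⅓*49) = -1/26984 - (58/3 - 49/3) = -1/26984 - 1*3 = -1/26984 - 3 = -80953/26984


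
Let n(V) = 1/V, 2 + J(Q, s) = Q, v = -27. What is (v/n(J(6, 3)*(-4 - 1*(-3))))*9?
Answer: 972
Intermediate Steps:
J(Q, s) = -2 + Q
(v/n(J(6, 3)*(-4 - 1*(-3))))*9 = -27*(-2 + 6)*(-4 - 1*(-3))*9 = -27*4*(-4 + 3)*9 = -27*4*(-1)*9 = -27/(1/(-4))*9 = -27/(-1/4)*9 = -27*(-4)*9 = 108*9 = 972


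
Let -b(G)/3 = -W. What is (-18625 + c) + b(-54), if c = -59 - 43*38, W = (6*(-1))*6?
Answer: -20426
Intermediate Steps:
W = -36 (W = -6*6 = -36)
c = -1693 (c = -59 - 1634 = -1693)
b(G) = -108 (b(G) = -(-3)*(-36) = -3*36 = -108)
(-18625 + c) + b(-54) = (-18625 - 1693) - 108 = -20318 - 108 = -20426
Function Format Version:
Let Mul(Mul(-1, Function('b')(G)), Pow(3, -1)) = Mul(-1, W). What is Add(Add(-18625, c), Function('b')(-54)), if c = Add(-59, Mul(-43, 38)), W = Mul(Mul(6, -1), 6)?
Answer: -20426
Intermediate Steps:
W = -36 (W = Mul(-6, 6) = -36)
c = -1693 (c = Add(-59, -1634) = -1693)
Function('b')(G) = -108 (Function('b')(G) = Mul(-3, Mul(-1, -36)) = Mul(-3, 36) = -108)
Add(Add(-18625, c), Function('b')(-54)) = Add(Add(-18625, -1693), -108) = Add(-20318, -108) = -20426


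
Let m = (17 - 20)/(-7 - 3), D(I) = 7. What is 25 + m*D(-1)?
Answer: 271/10 ≈ 27.100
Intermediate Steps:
m = 3/10 (m = -3/(-10) = -3*(-⅒) = 3/10 ≈ 0.30000)
25 + m*D(-1) = 25 + (3/10)*7 = 25 + 21/10 = 271/10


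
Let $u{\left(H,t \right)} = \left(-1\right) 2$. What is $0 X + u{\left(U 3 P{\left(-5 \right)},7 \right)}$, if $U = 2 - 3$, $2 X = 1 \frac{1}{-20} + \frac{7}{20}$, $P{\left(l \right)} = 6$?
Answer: $-2$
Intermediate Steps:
$X = \frac{3}{20}$ ($X = \frac{1 \frac{1}{-20} + \frac{7}{20}}{2} = \frac{1 \left(- \frac{1}{20}\right) + 7 \cdot \frac{1}{20}}{2} = \frac{- \frac{1}{20} + \frac{7}{20}}{2} = \frac{1}{2} \cdot \frac{3}{10} = \frac{3}{20} \approx 0.15$)
$U = -1$
$u{\left(H,t \right)} = -2$
$0 X + u{\left(U 3 P{\left(-5 \right)},7 \right)} = 0 \cdot \frac{3}{20} - 2 = 0 - 2 = -2$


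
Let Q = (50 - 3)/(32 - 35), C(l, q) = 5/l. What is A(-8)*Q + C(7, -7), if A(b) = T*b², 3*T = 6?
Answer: -42097/21 ≈ -2004.6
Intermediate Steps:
T = 2 (T = (⅓)*6 = 2)
A(b) = 2*b²
Q = -47/3 (Q = 47/(-3) = 47*(-⅓) = -47/3 ≈ -15.667)
A(-8)*Q + C(7, -7) = (2*(-8)²)*(-47/3) + 5/7 = (2*64)*(-47/3) + 5*(⅐) = 128*(-47/3) + 5/7 = -6016/3 + 5/7 = -42097/21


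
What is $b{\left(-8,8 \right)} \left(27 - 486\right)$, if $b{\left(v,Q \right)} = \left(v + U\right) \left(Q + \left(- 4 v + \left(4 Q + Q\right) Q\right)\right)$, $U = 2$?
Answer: $991440$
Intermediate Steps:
$b{\left(v,Q \right)} = \left(2 + v\right) \left(Q - 4 v + 5 Q^{2}\right)$ ($b{\left(v,Q \right)} = \left(v + 2\right) \left(Q + \left(- 4 v + \left(4 Q + Q\right) Q\right)\right) = \left(2 + v\right) \left(Q + \left(- 4 v + 5 Q Q\right)\right) = \left(2 + v\right) \left(Q + \left(- 4 v + 5 Q^{2}\right)\right) = \left(2 + v\right) \left(Q - 4 v + 5 Q^{2}\right)$)
$b{\left(-8,8 \right)} \left(27 - 486\right) = \left(\left(-8\right) \left(-8\right) - 4 \left(-8\right)^{2} + 2 \cdot 8 + 10 \cdot 8^{2} + 8 \left(-8\right) + 5 \left(-8\right) 8^{2}\right) \left(27 - 486\right) = \left(64 - 256 + 16 + 10 \cdot 64 - 64 + 5 \left(-8\right) 64\right) \left(-459\right) = \left(64 - 256 + 16 + 640 - 64 - 2560\right) \left(-459\right) = \left(-2160\right) \left(-459\right) = 991440$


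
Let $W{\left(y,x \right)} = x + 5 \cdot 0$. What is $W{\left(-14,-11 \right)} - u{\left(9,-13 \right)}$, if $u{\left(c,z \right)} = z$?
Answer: $2$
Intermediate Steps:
$W{\left(y,x \right)} = x$ ($W{\left(y,x \right)} = x + 0 = x$)
$W{\left(-14,-11 \right)} - u{\left(9,-13 \right)} = -11 - -13 = -11 + 13 = 2$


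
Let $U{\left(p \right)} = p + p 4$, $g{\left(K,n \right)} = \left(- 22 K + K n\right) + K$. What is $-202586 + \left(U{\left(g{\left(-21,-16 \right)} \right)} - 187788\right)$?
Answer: $-386489$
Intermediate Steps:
$g{\left(K,n \right)} = - 21 K + K n$
$U{\left(p \right)} = 5 p$ ($U{\left(p \right)} = p + 4 p = 5 p$)
$-202586 + \left(U{\left(g{\left(-21,-16 \right)} \right)} - 187788\right) = -202586 - \left(187788 - 5 \left(- 21 \left(-21 - 16\right)\right)\right) = -202586 - \left(187788 - 5 \left(\left(-21\right) \left(-37\right)\right)\right) = -202586 + \left(5 \cdot 777 - 187788\right) = -202586 + \left(3885 - 187788\right) = -202586 - 183903 = -386489$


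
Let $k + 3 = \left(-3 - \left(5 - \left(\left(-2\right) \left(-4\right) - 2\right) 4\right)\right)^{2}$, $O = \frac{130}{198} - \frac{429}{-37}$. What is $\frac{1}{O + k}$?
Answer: $\frac{3663}{971615} \approx 0.00377$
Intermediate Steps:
$O = \frac{44876}{3663}$ ($O = 130 \cdot \frac{1}{198} - - \frac{429}{37} = \frac{65}{99} + \frac{429}{37} = \frac{44876}{3663} \approx 12.251$)
$k = 253$ ($k = -3 + \left(-3 - \left(5 - \left(\left(-2\right) \left(-4\right) - 2\right) 4\right)\right)^{2} = -3 + \left(-3 - \left(5 - \left(8 - 2\right) 4\right)\right)^{2} = -3 + \left(-3 + \left(6 \cdot 4 - 5\right)\right)^{2} = -3 + \left(-3 + \left(24 - 5\right)\right)^{2} = -3 + \left(-3 + 19\right)^{2} = -3 + 16^{2} = -3 + 256 = 253$)
$\frac{1}{O + k} = \frac{1}{\frac{44876}{3663} + 253} = \frac{1}{\frac{971615}{3663}} = \frac{3663}{971615}$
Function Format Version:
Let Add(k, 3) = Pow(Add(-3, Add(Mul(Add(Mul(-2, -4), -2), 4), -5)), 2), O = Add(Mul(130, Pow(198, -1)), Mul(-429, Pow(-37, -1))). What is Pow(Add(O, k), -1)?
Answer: Rational(3663, 971615) ≈ 0.0037700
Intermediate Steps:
O = Rational(44876, 3663) (O = Add(Mul(130, Rational(1, 198)), Mul(-429, Rational(-1, 37))) = Add(Rational(65, 99), Rational(429, 37)) = Rational(44876, 3663) ≈ 12.251)
k = 253 (k = Add(-3, Pow(Add(-3, Add(Mul(Add(Mul(-2, -4), -2), 4), -5)), 2)) = Add(-3, Pow(Add(-3, Add(Mul(Add(8, -2), 4), -5)), 2)) = Add(-3, Pow(Add(-3, Add(Mul(6, 4), -5)), 2)) = Add(-3, Pow(Add(-3, Add(24, -5)), 2)) = Add(-3, Pow(Add(-3, 19), 2)) = Add(-3, Pow(16, 2)) = Add(-3, 256) = 253)
Pow(Add(O, k), -1) = Pow(Add(Rational(44876, 3663), 253), -1) = Pow(Rational(971615, 3663), -1) = Rational(3663, 971615)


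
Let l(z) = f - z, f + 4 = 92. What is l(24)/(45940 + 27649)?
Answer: 64/73589 ≈ 0.00086970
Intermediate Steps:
f = 88 (f = -4 + 92 = 88)
l(z) = 88 - z
l(24)/(45940 + 27649) = (88 - 1*24)/(45940 + 27649) = (88 - 24)/73589 = 64*(1/73589) = 64/73589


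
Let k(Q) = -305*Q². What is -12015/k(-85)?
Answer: 2403/440725 ≈ 0.0054524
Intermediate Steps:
-12015/k(-85) = -12015/((-305*(-85)²)) = -12015/((-305*7225)) = -12015/(-2203625) = -12015*(-1/2203625) = 2403/440725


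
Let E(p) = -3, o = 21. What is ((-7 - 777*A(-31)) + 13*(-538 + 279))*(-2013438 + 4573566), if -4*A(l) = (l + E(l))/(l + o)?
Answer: -34735176672/5 ≈ -6.9470e+9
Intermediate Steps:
A(l) = -(-3 + l)/(4*(21 + l)) (A(l) = -(l - 3)/(4*(l + 21)) = -(-3 + l)/(4*(21 + l)))
((-7 - 777*A(-31)) + 13*(-538 + 279))*(-2013438 + 4573566) = ((-7 - 777*(3 - 1*(-31))/(4*(21 - 31))) + 13*(-538 + 279))*(-2013438 + 4573566) = ((-7 - 777*(3 + 31)/(4*(-10))) + 13*(-259))*2560128 = ((-7 - 777*(-1)*34/(4*10)) - 3367)*2560128 = ((-7 - 777*(-17/20)) - 3367)*2560128 = ((-7 + 13209/20) - 3367)*2560128 = (13069/20 - 3367)*2560128 = -54271/20*2560128 = -34735176672/5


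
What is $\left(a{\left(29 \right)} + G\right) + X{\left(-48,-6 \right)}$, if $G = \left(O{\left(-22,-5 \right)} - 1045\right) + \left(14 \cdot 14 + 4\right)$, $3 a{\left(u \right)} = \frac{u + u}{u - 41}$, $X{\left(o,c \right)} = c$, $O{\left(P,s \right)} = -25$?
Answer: $- \frac{15797}{18} \approx -877.61$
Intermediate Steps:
$a{\left(u \right)} = \frac{2 u}{3 \left(-41 + u\right)}$ ($a{\left(u \right)} = \frac{\left(u + u\right) \frac{1}{u - 41}}{3} = \frac{2 u \frac{1}{-41 + u}}{3} = \frac{2 u}{3 \left(-41 + u\right)}$)
$G = -870$ ($G = \left(-25 - 1045\right) + \left(14 \cdot 14 + 4\right) = -1070 + \left(196 + 4\right) = -1070 + 200 = -870$)
$\left(a{\left(29 \right)} + G\right) + X{\left(-48,-6 \right)} = \left(\frac{2}{3} \cdot 29 \frac{1}{-41 + 29} - 870\right) - 6 = \left(\frac{2}{3} \cdot 29 \frac{1}{-12} - 870\right) - 6 = \left(\frac{2}{3} \cdot 29 \left(- \frac{1}{12}\right) - 870\right) - 6 = \left(- \frac{29}{18} - 870\right) - 6 = - \frac{15689}{18} - 6 = - \frac{15797}{18}$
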